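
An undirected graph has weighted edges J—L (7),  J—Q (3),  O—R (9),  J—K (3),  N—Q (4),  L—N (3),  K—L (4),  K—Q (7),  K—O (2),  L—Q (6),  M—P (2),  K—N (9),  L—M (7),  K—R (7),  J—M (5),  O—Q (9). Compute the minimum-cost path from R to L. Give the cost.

Checking several routes:
R→K→J→L: 7 + 3 + 7 = 17
R→K→L: 7 + 4 = 11
R→O→K→L: 9 + 2 + 4 = 15
R→K→J→Q→L: 7 + 3 + 3 + 6 = 19
Shortest: 11.

11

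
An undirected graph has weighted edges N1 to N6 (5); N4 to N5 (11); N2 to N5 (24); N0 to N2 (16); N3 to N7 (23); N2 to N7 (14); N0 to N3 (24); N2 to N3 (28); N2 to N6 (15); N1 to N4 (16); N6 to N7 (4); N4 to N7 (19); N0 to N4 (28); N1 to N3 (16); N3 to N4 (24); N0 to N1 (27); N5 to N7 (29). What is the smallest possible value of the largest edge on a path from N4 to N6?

Some routes from N4 to N6:
N4-N1-N3-N7-N6: max(16, 16, 23, 4) = 23
N4-N1-N6: max(16, 5) = 16
N4-N7-N2-N6: max(19, 14, 15) = 19
N4-N7-N6: max(19, 4) = 19
The minimum achievable maximum is 16.

16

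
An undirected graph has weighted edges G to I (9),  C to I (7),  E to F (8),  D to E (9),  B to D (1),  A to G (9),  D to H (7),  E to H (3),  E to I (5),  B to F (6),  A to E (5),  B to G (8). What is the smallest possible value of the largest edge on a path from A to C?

7

Comparing a few candidate routes:
A → E → D → B → G → I → C: max(5, 9, 1, 8, 9, 7) = 9
A → E → H → D → B → G → I → C: max(5, 3, 7, 1, 8, 9, 7) = 9
A → E → I → C: max(5, 5, 7) = 7
The minimum achievable maximum is 7.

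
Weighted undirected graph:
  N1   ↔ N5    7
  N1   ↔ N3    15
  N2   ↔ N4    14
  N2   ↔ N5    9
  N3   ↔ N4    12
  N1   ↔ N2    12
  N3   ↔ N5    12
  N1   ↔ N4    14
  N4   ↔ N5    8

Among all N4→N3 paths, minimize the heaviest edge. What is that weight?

12

Some routes from N4 to N3:
N4→N2→N1→N5→N3: max(14, 12, 7, 12) = 14
N4→N1→N2→N5→N3: max(14, 12, 9, 12) = 14
N4→N1→N5→N3: max(14, 7, 12) = 14
N4→N3: max(12) = 12
N4→N5→N3: max(8, 12) = 12
N4→N2→N5→N3: max(14, 9, 12) = 14
Best route has worst link 12.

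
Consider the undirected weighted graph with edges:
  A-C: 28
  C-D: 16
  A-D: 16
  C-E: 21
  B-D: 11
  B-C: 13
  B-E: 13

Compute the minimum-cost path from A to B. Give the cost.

Comparing a few candidate routes:
A → C → D → B: 28 + 16 + 11 = 55
A → D → B: 16 + 11 = 27
A → C → B: 28 + 13 = 41
A → C → E → B: 28 + 21 + 13 = 62
A → D → C → B: 16 + 16 + 13 = 45
Best route has total 27.

27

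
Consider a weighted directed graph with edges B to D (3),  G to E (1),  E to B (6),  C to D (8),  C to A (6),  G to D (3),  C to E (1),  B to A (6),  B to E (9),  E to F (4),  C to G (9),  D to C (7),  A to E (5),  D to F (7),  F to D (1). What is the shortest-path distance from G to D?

Candidate routes:
G→D: 3
G→E→F→D: 1 + 4 + 1 = 6
G→E→B→D: 1 + 6 + 3 = 10
Best route has total 3.

3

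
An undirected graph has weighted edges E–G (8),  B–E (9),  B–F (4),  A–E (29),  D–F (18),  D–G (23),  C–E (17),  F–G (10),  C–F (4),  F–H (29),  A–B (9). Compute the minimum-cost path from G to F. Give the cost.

Routes from G to F:
G - D - F: 23 + 18 = 41
G - E - A - B - F: 8 + 29 + 9 + 4 = 50
G - E - B - F: 8 + 9 + 4 = 21
G - F: 10
G - E - C - F: 8 + 17 + 4 = 29
Shortest: 10.

10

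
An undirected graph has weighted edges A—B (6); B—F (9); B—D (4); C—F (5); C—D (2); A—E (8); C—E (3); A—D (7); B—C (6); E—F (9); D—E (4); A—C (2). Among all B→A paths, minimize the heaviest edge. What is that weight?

Some routes from B to A:
B - D - A: max(4, 7) = 7
B - A: max(6) = 6
B - D - C - A: max(4, 2, 2) = 4
B - D - E - C - A: max(4, 4, 3, 2) = 4
B - C - A: max(6, 2) = 6
Best route has worst link 4.

4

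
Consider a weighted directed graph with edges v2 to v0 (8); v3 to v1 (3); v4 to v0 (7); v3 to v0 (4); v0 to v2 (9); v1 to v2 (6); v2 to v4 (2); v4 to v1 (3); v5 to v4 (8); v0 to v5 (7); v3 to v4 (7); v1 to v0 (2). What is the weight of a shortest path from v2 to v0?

Routes from v2 to v0:
v2 → v0: 8
v2 → v4 → v1 → v0: 2 + 3 + 2 = 7
v2 → v4 → v0: 2 + 7 = 9
Best route has total 7.

7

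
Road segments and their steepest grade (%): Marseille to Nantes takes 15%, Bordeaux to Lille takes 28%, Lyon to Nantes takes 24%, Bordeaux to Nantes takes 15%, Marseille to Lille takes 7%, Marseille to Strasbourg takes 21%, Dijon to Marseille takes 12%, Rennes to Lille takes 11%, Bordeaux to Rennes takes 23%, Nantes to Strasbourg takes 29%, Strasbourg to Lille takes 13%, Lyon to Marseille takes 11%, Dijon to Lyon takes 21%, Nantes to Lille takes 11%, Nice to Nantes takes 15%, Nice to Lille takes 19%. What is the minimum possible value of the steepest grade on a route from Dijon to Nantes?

12

Checking several routes:
Dijon - Lyon - Marseille - Lille - Nantes: max(21, 11, 7, 11) = 21
Dijon - Lyon - Marseille - Lille - Nice - Nantes: max(21, 11, 7, 19, 15) = 21
Dijon - Marseille - Nantes: max(12, 15) = 15
Dijon - Marseille - Lille - Nantes: max(12, 7, 11) = 12
Dijon - Marseille - Lille - Nice - Nantes: max(12, 7, 19, 15) = 19
Best route has worst link 12%.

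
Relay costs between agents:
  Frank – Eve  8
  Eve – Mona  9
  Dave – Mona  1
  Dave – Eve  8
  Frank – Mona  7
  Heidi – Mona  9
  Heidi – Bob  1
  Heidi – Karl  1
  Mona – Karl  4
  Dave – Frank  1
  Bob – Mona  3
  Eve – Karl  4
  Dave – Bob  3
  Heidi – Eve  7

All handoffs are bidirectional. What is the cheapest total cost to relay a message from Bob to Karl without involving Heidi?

Some routes from Bob to Karl avoiding Heidi:
Bob→Dave→Frank→Mona→Karl: 3 + 1 + 7 + 4 = 15
Bob→Dave→Mona→Karl: 3 + 1 + 4 = 8
Bob→Mona→Karl: 3 + 4 = 7
The minimum is 7.

7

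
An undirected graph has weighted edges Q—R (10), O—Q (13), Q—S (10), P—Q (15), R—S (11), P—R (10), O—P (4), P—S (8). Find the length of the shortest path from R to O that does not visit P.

23

Paths from R to O avoiding P:
R-S-Q-O: 11 + 10 + 13 = 34
R-Q-O: 10 + 13 = 23
Shortest: 23.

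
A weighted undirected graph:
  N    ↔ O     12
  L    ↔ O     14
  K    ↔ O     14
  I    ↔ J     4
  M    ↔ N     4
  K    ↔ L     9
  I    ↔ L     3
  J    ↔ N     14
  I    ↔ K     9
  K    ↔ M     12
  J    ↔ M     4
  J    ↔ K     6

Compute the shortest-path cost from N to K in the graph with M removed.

Checking several routes:
N -> J -> I -> K: 14 + 4 + 9 = 27
N -> J -> I -> L -> K: 14 + 4 + 3 + 9 = 30
N -> O -> K: 12 + 14 = 26
N -> O -> L -> K: 12 + 14 + 9 = 35
N -> J -> K: 14 + 6 = 20
Shortest: 20.

20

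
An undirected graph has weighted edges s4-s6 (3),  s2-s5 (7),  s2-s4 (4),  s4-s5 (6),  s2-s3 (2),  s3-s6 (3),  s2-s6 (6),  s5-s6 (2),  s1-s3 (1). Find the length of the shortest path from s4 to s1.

7

Some routes from s4 to s1:
s4-s2-s3-s1: 4 + 2 + 1 = 7
s4-s6-s3-s1: 3 + 3 + 1 = 7
s4-s2-s6-s3-s1: 4 + 6 + 3 + 1 = 14
s4-s6-s2-s3-s1: 3 + 6 + 2 + 1 = 12
s4-s5-s6-s3-s1: 6 + 2 + 3 + 1 = 12
The minimum is 7.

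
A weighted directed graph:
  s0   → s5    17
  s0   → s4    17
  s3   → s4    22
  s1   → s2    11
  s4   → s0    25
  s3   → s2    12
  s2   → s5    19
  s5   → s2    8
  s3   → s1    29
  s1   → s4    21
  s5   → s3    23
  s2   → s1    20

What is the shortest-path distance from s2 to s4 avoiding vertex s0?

Routes from s2 to s4 avoiding s0:
s2 - s5 - s3 - s4: 19 + 23 + 22 = 64
s2 - s5 - s3 - s1 - s4: 19 + 23 + 29 + 21 = 92
s2 - s1 - s4: 20 + 21 = 41
Shortest: 41.

41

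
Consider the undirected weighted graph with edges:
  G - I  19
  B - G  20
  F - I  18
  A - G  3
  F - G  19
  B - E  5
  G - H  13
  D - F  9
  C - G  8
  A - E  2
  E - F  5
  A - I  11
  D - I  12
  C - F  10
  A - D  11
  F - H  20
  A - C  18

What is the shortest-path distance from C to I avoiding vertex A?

27

Checking several routes:
C-F-I: 10 + 18 = 28
C-F-D-I: 10 + 9 + 12 = 31
C-G-F-I: 8 + 19 + 18 = 45
C-G-I: 8 + 19 = 27
C-G-F-D-I: 8 + 19 + 9 + 12 = 48
Shortest: 27.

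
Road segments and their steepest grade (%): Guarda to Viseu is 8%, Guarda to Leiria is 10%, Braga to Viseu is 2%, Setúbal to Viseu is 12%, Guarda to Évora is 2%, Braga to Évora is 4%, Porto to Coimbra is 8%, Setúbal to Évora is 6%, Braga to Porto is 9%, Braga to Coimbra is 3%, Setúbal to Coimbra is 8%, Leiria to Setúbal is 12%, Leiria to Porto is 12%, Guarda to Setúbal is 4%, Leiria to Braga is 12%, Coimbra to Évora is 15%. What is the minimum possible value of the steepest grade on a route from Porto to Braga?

8

Some routes from Porto to Braga:
Porto -> Coimbra -> Setúbal -> Guarda -> Viseu -> Braga: max(8, 8, 4, 8, 2) = 8
Porto -> Coimbra -> Setúbal -> Évora -> Guarda -> Viseu -> Braga: max(8, 8, 6, 2, 8, 2) = 8
Porto -> Coimbra -> Setúbal -> Évora -> Braga: max(8, 8, 6, 4) = 8
Porto -> Coimbra -> Braga: max(8, 3) = 8
Porto -> Coimbra -> Setúbal -> Guarda -> Évora -> Braga: max(8, 8, 4, 2, 4) = 8
Porto -> Braga: max(9) = 9
The minimum achievable maximum is 8%.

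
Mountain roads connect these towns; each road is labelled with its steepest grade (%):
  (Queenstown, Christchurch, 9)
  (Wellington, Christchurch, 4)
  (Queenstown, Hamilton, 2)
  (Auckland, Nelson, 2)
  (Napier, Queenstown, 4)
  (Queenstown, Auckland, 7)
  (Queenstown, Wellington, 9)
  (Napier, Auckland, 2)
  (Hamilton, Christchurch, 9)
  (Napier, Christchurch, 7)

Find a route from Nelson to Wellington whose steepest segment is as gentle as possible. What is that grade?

Some routes from Nelson to Wellington:
Nelson-Auckland-Queenstown-Christchurch-Wellington: max(2, 7, 9, 4) = 9
Nelson-Auckland-Napier-Christchurch-Wellington: max(2, 2, 7, 4) = 7
Nelson-Auckland-Queenstown-Napier-Christchurch-Wellington: max(2, 7, 4, 7, 4) = 7
Best route has worst link 7%.

7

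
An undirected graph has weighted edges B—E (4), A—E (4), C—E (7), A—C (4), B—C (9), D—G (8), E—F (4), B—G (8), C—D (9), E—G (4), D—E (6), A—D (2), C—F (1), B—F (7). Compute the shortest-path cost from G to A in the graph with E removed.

Paths from G to A avoiding E:
G-B-F-C-D-A: 8 + 7 + 1 + 9 + 2 = 27
G-D-C-A: 8 + 9 + 4 = 21
G-B-C-D-A: 8 + 9 + 9 + 2 = 28
G-D-A: 8 + 2 = 10
G-B-C-A: 8 + 9 + 4 = 21
G-B-F-C-A: 8 + 7 + 1 + 4 = 20
Best route has total 10.

10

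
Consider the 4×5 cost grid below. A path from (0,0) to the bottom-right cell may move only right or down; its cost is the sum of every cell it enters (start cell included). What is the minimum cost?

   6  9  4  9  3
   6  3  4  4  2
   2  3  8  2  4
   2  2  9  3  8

36

Take [0,0] → [1,0] → [1,1] → [1,2] → [1,3] → [2,3] → [3,3] → [3,4] for a total of 6 + 6 + 3 + 4 + 4 + 2 + 3 + 8 = 36.
For comparison, the top-then-right route costs 45.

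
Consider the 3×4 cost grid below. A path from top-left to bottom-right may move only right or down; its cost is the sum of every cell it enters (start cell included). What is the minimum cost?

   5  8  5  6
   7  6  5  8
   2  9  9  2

33

Path r0c0 -> r0c1 -> r0c2 -> r1c2 -> r1c3 -> r2c3: 5 + 8 + 5 + 5 + 8 + 2 = 33.
(Top row then right column would cost 34.)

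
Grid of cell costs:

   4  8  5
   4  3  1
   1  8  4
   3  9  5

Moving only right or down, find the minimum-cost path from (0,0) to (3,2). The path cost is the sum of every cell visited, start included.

One optimal route is [0,0] → [1,0] → [1,1] → [1,2] → [2,2] → [3,2].
Its cost is 4 + 4 + 3 + 1 + 4 + 5 = 21.
For comparison, the top-then-right route costs 27.

21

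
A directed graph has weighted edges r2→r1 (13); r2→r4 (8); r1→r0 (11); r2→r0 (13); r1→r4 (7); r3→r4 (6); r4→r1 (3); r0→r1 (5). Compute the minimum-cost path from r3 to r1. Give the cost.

Candidate routes:
r3→r4→r1: 6 + 3 = 9
Best route has total 9.

9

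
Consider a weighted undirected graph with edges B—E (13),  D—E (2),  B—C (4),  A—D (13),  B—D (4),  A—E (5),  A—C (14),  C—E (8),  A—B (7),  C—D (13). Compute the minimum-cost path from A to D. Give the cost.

Checking several routes:
A→E→D: 5 + 2 = 7
A→D: 13
A→B→D: 7 + 4 = 11
The minimum is 7.

7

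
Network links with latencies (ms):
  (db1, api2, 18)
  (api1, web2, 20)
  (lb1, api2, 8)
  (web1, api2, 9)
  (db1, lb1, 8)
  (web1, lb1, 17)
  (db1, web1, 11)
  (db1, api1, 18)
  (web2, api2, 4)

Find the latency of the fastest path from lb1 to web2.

A few of the lb1→web2 routes:
lb1→api2→web2: 8 + 4 = 12
lb1→db1→api2→web2: 8 + 18 + 4 = 30
lb1→web1→api2→web2: 17 + 9 + 4 = 30
Best route has total 12 ms.

12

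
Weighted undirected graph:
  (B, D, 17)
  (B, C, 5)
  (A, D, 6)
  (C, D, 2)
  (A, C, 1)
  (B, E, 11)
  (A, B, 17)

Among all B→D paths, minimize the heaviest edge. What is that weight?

Routes from B to D:
B - C - D: max(5, 2) = 5
B - A - D: max(17, 6) = 17
B - D: max(17) = 17
B - A - C - D: max(17, 1, 2) = 17
B - C - A - D: max(5, 1, 6) = 6
Smallest bottleneck: 5.

5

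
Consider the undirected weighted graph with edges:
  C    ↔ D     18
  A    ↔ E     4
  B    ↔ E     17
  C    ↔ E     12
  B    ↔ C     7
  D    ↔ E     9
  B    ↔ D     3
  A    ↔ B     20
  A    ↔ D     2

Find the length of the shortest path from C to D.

10

Checking several routes:
C -> B -> D: 7 + 3 = 10
C -> E -> A -> D: 12 + 4 + 2 = 18
C -> D: 18
The minimum is 10.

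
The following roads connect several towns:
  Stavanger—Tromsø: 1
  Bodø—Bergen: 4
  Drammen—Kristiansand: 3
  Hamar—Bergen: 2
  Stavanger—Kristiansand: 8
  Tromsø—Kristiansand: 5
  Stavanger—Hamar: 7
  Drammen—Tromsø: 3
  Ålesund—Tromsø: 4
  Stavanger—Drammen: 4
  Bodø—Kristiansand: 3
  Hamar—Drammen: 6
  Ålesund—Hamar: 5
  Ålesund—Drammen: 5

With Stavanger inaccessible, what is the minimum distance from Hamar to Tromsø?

9

Some routes from Hamar to Tromsø avoiding Stavanger:
Hamar→Ålesund→Tromsø: 5 + 4 = 9
Hamar→Ålesund→Drammen→Tromsø: 5 + 5 + 3 = 13
Hamar→Drammen→Tromsø: 6 + 3 = 9
Shortest: 9.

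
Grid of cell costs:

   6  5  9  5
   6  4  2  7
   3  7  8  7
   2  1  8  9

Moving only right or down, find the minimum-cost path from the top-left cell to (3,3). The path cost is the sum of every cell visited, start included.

35

Path r0c0 -> r1c0 -> r2c0 -> r3c0 -> r3c1 -> r3c2 -> r3c3: 6 + 6 + 3 + 2 + 1 + 8 + 9 = 35.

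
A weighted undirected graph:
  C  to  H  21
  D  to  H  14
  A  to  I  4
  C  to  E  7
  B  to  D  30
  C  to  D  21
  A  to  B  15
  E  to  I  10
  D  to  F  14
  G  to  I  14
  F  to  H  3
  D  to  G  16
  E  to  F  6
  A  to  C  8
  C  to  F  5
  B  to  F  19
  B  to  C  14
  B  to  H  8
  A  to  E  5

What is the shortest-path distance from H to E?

9

Checking several routes:
H-C-E: 21 + 7 = 28
H-F-E: 3 + 6 = 9
H-F-C-A-E: 3 + 5 + 8 + 5 = 21
H-F-C-E: 3 + 5 + 7 = 15
H-B-C-E: 8 + 14 + 7 = 29
H-B-A-E: 8 + 15 + 5 = 28
The minimum is 9.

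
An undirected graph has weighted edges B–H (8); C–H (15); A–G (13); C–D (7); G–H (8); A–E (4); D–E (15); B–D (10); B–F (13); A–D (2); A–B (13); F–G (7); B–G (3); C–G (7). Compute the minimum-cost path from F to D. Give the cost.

20

A few of the F→D routes:
F-G-B-D: 7 + 3 + 10 = 20
F-G-C-D: 7 + 7 + 7 = 21
F-G-B-A-D: 7 + 3 + 13 + 2 = 25
F-G-A-D: 7 + 13 + 2 = 22
F-B-D: 13 + 10 = 23
Shortest: 20.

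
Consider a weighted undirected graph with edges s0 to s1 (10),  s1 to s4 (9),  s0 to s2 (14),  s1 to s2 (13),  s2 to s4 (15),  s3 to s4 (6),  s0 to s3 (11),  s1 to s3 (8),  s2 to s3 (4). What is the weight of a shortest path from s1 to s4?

9

Comparing a few candidate routes:
s1 → s3 → s2 → s4: 8 + 4 + 15 = 27
s1 → s0 → s3 → s4: 10 + 11 + 6 = 27
s1 → s2 → s3 → s4: 13 + 4 + 6 = 23
s1 → s2 → s4: 13 + 15 = 28
s1 → s4: 9
s1 → s3 → s4: 8 + 6 = 14
Shortest: 9.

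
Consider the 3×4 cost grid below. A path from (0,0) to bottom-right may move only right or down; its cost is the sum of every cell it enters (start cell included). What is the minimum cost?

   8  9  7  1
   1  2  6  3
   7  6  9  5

Best path: (0,0) -> (1,0) -> (1,1) -> (1,2) -> (1,3) -> (2,3)
Cost: 8 + 1 + 2 + 6 + 3 + 5 = 25
(Top row then right column would cost 33.)

25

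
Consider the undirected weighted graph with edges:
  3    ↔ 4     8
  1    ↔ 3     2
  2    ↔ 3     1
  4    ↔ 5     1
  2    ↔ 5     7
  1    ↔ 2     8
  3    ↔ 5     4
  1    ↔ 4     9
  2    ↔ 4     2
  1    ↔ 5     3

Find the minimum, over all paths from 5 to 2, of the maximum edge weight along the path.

2

Checking several routes:
5 → 2: max(7) = 7
5 → 4 → 2: max(1, 2) = 2
5 → 1 → 3 → 2: max(3, 2, 1) = 3
5 → 4 → 3 → 1 → 2: max(1, 8, 2, 8) = 8
5 → 3 → 2: max(4, 1) = 4
The minimum achievable maximum is 2.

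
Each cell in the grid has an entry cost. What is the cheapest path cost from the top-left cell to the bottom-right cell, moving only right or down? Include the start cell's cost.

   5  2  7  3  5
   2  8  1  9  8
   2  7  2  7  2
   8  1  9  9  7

Cheapest: [0,0] → [0,1] → [0,2] → [1,2] → [2,2] → [2,3] → [2,4] → [3,4]
  5 + 2 + 7 + 1 + 2 + 7 + 2 + 7 = 33
(Top row then right column would cost 39.)

33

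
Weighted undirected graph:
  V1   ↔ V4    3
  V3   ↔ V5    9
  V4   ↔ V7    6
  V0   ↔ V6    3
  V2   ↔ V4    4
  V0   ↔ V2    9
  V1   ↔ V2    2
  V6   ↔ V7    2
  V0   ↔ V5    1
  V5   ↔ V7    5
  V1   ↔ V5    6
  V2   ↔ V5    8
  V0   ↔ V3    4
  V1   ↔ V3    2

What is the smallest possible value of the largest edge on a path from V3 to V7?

A few of the V3→V7 routes:
V3 - V0 - V5 - V1 - V4 - V7: max(4, 1, 6, 3, 6) = 6
V3 - V0 - V6 - V7: max(4, 3, 2) = 4
V3 - V0 - V5 - V7: max(4, 1, 5) = 5
Smallest bottleneck: 4.

4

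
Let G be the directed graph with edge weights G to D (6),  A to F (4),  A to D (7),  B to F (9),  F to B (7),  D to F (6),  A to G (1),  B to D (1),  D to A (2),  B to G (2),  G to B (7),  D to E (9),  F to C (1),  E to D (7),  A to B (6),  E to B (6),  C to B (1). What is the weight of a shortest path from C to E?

11

Paths from C to E:
C-B-G-D-E: 1 + 2 + 6 + 9 = 18
C-B-D-E: 1 + 1 + 9 = 11
Best route has total 11.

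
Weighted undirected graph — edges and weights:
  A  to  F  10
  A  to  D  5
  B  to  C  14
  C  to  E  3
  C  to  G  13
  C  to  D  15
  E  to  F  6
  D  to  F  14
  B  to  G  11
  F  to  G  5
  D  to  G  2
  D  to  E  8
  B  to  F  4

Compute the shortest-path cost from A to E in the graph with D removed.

16

Routes from A to E avoiding D:
A - F - E: 10 + 6 = 16
A - F - G - B - C - E: 10 + 5 + 11 + 14 + 3 = 43
A - F - B - C - E: 10 + 4 + 14 + 3 = 31
A - F - B - G - C - E: 10 + 4 + 11 + 13 + 3 = 41
A - F - G - C - E: 10 + 5 + 13 + 3 = 31
Best route has total 16.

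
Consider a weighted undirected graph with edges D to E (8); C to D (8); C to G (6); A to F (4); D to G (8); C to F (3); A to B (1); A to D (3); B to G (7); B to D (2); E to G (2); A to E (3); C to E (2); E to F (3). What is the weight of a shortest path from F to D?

Checking several routes:
F→E→A→B→D: 3 + 3 + 1 + 2 = 9
F→E→A→D: 3 + 3 + 3 = 9
F→A→B→D: 4 + 1 + 2 = 7
F→A→D: 4 + 3 = 7
Shortest: 7.

7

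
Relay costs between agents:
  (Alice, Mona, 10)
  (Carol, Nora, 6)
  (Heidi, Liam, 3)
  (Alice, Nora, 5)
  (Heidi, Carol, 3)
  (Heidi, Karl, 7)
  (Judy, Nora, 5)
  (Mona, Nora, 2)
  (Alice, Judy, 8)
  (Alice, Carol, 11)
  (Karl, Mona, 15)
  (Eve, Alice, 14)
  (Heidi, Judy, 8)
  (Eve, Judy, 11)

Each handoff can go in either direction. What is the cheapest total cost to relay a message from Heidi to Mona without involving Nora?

22

Comparing a few candidate routes:
Heidi → Carol → Alice → Mona: 3 + 11 + 10 = 24
Heidi → Judy → Alice → Mona: 8 + 8 + 10 = 26
Heidi → Karl → Mona: 7 + 15 = 22
The minimum is 22.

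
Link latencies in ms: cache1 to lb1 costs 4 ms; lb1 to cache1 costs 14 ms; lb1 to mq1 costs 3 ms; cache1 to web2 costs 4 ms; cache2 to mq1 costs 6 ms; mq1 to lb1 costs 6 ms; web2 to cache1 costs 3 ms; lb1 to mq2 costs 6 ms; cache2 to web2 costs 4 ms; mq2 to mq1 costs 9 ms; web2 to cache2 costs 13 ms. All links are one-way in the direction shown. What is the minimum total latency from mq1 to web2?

24

Candidate routes:
mq1 -> lb1 -> cache1 -> web2: 6 + 14 + 4 = 24
The minimum is 24 ms.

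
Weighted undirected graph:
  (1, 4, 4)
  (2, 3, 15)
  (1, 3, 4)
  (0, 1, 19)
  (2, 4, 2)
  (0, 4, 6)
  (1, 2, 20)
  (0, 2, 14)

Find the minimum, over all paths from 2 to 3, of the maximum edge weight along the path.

4

Checking several routes:
2 - 0 - 4 - 1 - 3: max(14, 6, 4, 4) = 14
2 - 4 - 1 - 3: max(2, 4, 4) = 4
2 - 0 - 1 - 3: max(14, 19, 4) = 19
2 - 4 - 0 - 1 - 3: max(2, 6, 19, 4) = 19
2 - 3: max(15) = 15
The minimum achievable maximum is 4.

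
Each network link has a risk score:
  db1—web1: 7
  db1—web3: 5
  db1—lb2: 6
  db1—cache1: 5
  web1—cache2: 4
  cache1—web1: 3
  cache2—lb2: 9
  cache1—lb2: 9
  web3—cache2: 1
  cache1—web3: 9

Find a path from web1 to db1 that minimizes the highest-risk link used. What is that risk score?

A few of the web1→db1 routes:
web1 - cache2 - web3 - cache1 - lb2 - db1: max(4, 1, 9, 9, 6) = 9
web1 - cache2 - web3 - db1: max(4, 1, 5) = 5
web1 - db1: max(7) = 7
web1 - cache2 - web3 - cache1 - db1: max(4, 1, 9, 5) = 9
web1 - cache1 - db1: max(3, 5) = 5
Smallest bottleneck: 5.

5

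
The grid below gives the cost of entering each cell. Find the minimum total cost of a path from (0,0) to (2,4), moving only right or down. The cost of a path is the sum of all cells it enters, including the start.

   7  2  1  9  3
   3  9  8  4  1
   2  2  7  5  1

Take [0,0]→[0,1]→[0,2]→[0,3]→[0,4]→[1,4]→[2,4] for a total of 7 + 2 + 1 + 9 + 3 + 1 + 1 = 24.

24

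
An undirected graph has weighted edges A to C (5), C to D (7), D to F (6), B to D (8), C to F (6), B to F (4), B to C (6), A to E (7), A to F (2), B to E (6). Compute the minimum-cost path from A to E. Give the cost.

A few of the A→E routes:
A -> F -> B -> E: 2 + 4 + 6 = 12
A -> F -> C -> B -> E: 2 + 6 + 6 + 6 = 20
A -> C -> F -> B -> E: 5 + 6 + 4 + 6 = 21
A -> E: 7
A -> C -> B -> E: 5 + 6 + 6 = 17
A -> F -> D -> B -> E: 2 + 6 + 8 + 6 = 22
The minimum is 7.

7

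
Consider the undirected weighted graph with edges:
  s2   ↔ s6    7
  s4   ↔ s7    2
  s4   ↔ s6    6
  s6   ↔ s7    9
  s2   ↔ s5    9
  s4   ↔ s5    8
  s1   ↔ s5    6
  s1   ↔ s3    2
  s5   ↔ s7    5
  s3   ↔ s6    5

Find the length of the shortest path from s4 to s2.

Some routes from s4 to s2:
s4 -> s6 -> s2: 6 + 7 = 13
s4 -> s7 -> s5 -> s2: 2 + 5 + 9 = 16
s4 -> s5 -> s2: 8 + 9 = 17
Best route has total 13.

13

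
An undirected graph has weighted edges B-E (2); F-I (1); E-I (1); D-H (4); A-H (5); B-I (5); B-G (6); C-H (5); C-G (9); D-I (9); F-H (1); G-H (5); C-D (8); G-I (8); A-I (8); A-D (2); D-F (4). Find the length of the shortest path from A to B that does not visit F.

Some routes from A to B avoiding F:
A - I - B: 8 + 5 = 13
A - D - I - E - B: 2 + 9 + 1 + 2 = 14
A - I - E - B: 8 + 1 + 2 = 11
The minimum is 11.

11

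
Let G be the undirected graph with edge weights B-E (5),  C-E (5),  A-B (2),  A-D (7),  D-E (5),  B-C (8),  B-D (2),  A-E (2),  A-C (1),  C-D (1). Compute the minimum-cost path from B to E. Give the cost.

Some routes from B to E:
B→A→E: 2 + 2 = 4
B→E: 5
B→D→C→A→E: 2 + 1 + 1 + 2 = 6
Best route has total 4.

4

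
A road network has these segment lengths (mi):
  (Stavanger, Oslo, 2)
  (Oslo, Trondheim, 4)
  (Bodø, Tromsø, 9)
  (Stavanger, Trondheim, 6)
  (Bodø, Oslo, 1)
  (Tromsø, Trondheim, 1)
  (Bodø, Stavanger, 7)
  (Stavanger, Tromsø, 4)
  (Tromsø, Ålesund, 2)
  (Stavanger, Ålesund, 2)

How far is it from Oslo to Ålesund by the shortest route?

4

Checking several routes:
Oslo -> Trondheim -> Tromsø -> Ålesund: 4 + 1 + 2 = 7
Oslo -> Stavanger -> Trondheim -> Tromsø -> Ålesund: 2 + 6 + 1 + 2 = 11
Oslo -> Stavanger -> Ålesund: 2 + 2 = 4
Oslo -> Trondheim -> Tromsø -> Stavanger -> Ålesund: 4 + 1 + 4 + 2 = 11
Oslo -> Bodø -> Stavanger -> Ålesund: 1 + 7 + 2 = 10
Oslo -> Stavanger -> Tromsø -> Ålesund: 2 + 4 + 2 = 8
The minimum is 4 mi.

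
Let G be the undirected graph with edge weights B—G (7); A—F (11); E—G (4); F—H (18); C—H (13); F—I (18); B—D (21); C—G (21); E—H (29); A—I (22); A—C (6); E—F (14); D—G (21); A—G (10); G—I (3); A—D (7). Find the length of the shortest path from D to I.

A few of the D→I routes:
D - B - G - I: 21 + 7 + 3 = 31
D - G - I: 21 + 3 = 24
D - A - I: 7 + 22 = 29
D - A - G - I: 7 + 10 + 3 = 20
Best route has total 20.

20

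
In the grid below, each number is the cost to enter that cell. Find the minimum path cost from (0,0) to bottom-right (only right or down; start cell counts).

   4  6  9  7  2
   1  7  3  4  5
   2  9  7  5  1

25

Best path: [0,0] -> [1,0] -> [1,1] -> [1,2] -> [1,3] -> [1,4] -> [2,4]
Cost: 4 + 1 + 7 + 3 + 4 + 5 + 1 = 25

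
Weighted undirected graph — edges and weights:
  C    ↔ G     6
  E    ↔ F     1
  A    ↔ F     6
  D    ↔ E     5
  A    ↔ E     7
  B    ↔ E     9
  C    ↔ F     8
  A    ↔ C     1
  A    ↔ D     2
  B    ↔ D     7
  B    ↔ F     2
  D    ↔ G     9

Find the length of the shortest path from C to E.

Some routes from C to E:
C → A → F → E: 1 + 6 + 1 = 8
C → A → D → E: 1 + 2 + 5 = 8
C → A → E: 1 + 7 = 8
C → F → E: 8 + 1 = 9
Best route has total 8.

8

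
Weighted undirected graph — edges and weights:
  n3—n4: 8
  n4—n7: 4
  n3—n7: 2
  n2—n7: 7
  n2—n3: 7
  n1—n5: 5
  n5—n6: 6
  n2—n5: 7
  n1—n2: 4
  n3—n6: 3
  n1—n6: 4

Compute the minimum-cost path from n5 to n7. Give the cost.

A few of the n5→n7 routes:
n5-n1-n2-n7: 5 + 4 + 7 = 16
n5-n6-n3-n7: 6 + 3 + 2 = 11
n5-n2-n7: 7 + 7 = 14
n5-n1-n6-n3-n7: 5 + 4 + 3 + 2 = 14
n5-n2-n3-n7: 7 + 7 + 2 = 16
Shortest: 11.

11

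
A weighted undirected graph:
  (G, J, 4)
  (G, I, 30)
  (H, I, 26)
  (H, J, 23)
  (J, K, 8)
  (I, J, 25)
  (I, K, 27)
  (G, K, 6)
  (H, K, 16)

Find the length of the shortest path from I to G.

Checking several routes:
I→G: 30
I→K→J→G: 27 + 8 + 4 = 39
I→K→G: 27 + 6 = 33
I→J→G: 25 + 4 = 29
Best route has total 29.

29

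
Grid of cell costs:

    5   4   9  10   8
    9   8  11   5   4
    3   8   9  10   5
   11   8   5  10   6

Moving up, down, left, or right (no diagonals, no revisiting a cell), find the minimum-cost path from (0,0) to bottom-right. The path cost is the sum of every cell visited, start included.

Best path: (0,0) (0,1) (0,2) (0,3) (1,3) (1,4) (2,4) (3,4)
Cost: 5 + 4 + 9 + 10 + 5 + 4 + 5 + 6 = 48

48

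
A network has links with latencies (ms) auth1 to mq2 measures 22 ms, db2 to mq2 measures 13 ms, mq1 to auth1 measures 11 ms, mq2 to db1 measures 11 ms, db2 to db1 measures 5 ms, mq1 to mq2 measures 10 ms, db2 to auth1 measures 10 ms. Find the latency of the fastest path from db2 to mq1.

21

Some routes from db2 to mq1:
db2-mq2-mq1: 13 + 10 = 23
db2-db1-mq2-mq1: 5 + 11 + 10 = 26
db2-mq2-auth1-mq1: 13 + 22 + 11 = 46
db2-auth1-mq1: 10 + 11 = 21
db2-auth1-mq2-mq1: 10 + 22 + 10 = 42
Shortest: 21 ms.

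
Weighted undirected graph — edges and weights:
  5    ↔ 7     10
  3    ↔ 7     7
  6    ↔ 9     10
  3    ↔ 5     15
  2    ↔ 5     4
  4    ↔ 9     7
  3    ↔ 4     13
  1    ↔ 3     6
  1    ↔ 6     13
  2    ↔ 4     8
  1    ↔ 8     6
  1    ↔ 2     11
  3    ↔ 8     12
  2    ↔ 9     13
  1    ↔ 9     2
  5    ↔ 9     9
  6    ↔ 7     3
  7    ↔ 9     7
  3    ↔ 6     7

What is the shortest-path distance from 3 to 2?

17

Comparing a few candidate routes:
3 - 1 - 9 - 2: 6 + 2 + 13 = 21
3 - 1 - 2: 6 + 11 = 17
3 - 7 - 5 - 2: 7 + 10 + 4 = 21
3 - 5 - 2: 15 + 4 = 19
3 - 1 - 9 - 5 - 2: 6 + 2 + 9 + 4 = 21
Shortest: 17.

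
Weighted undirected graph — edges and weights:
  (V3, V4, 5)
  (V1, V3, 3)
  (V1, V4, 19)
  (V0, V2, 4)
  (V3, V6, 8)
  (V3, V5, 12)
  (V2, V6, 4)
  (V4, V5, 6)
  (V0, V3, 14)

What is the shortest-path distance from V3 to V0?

Candidate routes:
V3-V0: 14
V3-V6-V2-V0: 8 + 4 + 4 = 16
Best route has total 14.

14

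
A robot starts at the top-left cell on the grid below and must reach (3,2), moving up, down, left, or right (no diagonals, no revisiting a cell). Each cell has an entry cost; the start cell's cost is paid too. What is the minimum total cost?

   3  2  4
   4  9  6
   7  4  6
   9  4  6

27

One optimal route is r0c0 → r0c1 → r0c2 → r1c2 → r2c2 → r3c2.
Its cost is 3 + 2 + 4 + 6 + 6 + 6 = 27.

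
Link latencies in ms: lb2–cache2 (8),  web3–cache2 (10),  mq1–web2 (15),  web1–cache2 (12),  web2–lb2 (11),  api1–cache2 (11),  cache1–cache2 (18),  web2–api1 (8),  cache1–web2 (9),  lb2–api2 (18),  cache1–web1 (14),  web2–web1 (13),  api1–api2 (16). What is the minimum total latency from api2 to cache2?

26

A few of the api2→cache2 routes:
api2-api1-cache2: 16 + 11 = 27
api2-lb2-cache2: 18 + 8 = 26
api2-api1-web2-lb2-cache2: 16 + 8 + 11 + 8 = 43
api2-lb2-web2-api1-cache2: 18 + 11 + 8 + 11 = 48
api2-api1-web2-web1-cache2: 16 + 8 + 13 + 12 = 49
Shortest: 26 ms.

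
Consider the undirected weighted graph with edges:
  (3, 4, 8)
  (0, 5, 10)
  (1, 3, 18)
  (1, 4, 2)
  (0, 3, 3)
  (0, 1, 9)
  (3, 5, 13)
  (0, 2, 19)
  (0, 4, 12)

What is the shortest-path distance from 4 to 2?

Comparing a few candidate routes:
4-3-0-2: 8 + 3 + 19 = 30
4-1-0-2: 2 + 9 + 19 = 30
4-1-3-0-2: 2 + 18 + 3 + 19 = 42
4-0-2: 12 + 19 = 31
Shortest: 30.

30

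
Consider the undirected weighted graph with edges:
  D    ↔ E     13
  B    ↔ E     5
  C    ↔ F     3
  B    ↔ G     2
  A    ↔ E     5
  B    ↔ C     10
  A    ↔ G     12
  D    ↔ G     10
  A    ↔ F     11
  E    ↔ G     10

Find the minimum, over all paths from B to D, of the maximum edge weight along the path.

10

Checking several routes:
B - G - D: max(2, 10) = 10
B - C - F - A - E - G - D: max(10, 3, 11, 5, 10, 10) = 11
B - E - G - D: max(5, 10, 10) = 10
Best route has worst link 10.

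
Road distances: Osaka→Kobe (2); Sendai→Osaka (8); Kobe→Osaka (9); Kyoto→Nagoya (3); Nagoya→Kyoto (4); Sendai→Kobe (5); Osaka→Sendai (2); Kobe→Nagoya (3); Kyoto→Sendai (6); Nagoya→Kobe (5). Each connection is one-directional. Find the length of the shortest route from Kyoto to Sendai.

6

Candidate routes:
Kyoto - Sendai: 6
Kyoto - Nagoya - Kobe - Osaka - Sendai: 3 + 5 + 9 + 2 = 19
Shortest: 6.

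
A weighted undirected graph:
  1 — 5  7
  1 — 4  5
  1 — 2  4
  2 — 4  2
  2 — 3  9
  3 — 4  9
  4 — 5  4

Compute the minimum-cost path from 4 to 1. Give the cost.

5

Candidate routes:
4 - 1: 5
4 - 2 - 1: 2 + 4 = 6
4 - 3 - 2 - 1: 9 + 9 + 4 = 22
4 - 5 - 1: 4 + 7 = 11
Best route has total 5.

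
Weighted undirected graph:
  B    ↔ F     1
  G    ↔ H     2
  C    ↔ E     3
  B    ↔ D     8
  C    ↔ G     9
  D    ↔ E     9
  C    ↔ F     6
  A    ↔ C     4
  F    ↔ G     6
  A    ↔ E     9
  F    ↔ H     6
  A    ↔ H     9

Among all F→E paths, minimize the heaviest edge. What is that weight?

6

Comparing a few candidate routes:
F - H - A - E: max(6, 9, 9) = 9
F - H - A - C - E: max(6, 9, 4, 3) = 9
F - C - E: max(6, 3) = 6
The minimum achievable maximum is 6.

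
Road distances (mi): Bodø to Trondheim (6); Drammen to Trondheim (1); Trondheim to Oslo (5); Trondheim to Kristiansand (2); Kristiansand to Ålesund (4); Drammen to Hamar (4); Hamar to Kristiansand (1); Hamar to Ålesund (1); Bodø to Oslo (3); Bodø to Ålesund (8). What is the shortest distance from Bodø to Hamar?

Comparing a few candidate routes:
Bodø -> Oslo -> Trondheim -> Kristiansand -> Hamar: 3 + 5 + 2 + 1 = 11
Bodø -> Ålesund -> Hamar: 8 + 1 = 9
Bodø -> Trondheim -> Kristiansand -> Hamar: 6 + 2 + 1 = 9
Shortest: 9 mi.

9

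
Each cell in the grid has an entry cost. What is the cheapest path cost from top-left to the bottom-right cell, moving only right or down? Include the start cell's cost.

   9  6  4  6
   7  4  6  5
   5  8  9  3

33

Cheapest: [0,0] -> [0,1] -> [0,2] -> [0,3] -> [1,3] -> [2,3]
  9 + 6 + 4 + 6 + 5 + 3 = 33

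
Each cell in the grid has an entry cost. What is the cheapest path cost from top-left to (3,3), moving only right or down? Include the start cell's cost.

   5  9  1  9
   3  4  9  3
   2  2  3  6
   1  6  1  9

One optimal route is r0c0 → r1c0 → r2c0 → r2c1 → r2c2 → r3c2 → r3c3.
Its cost is 5 + 3 + 2 + 2 + 3 + 1 + 9 = 25.
(Top row then right column would cost 42.)

25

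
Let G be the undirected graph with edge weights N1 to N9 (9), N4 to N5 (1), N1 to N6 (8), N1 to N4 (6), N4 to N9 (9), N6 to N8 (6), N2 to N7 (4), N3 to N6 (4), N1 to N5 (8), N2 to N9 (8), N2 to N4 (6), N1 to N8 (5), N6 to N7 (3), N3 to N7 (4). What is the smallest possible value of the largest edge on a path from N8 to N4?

6

Some routes from N8 to N4:
N8→N1→N4: max(5, 6) = 6
N8→N6→N1→N5→N4: max(6, 8, 8, 1) = 8
N8→N6→N7→N2→N4: max(6, 3, 4, 6) = 6
N8→N6→N3→N7→N2→N4: max(6, 4, 4, 4, 6) = 6
Best route has worst link 6.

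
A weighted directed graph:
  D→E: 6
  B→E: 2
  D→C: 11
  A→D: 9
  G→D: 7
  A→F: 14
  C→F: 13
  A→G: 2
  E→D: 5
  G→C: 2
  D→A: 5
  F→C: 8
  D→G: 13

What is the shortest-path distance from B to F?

Checking several routes:
B -> E -> D -> A -> F: 2 + 5 + 5 + 14 = 26
B -> E -> D -> A -> G -> C -> F: 2 + 5 + 5 + 2 + 2 + 13 = 29
B -> E -> D -> C -> F: 2 + 5 + 11 + 13 = 31
Best route has total 26.

26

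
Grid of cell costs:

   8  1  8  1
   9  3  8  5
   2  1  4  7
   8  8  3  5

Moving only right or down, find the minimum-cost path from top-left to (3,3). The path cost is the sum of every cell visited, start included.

Cheapest: r0c0 → r0c1 → r1c1 → r2c1 → r2c2 → r3c2 → r3c3
  8 + 1 + 3 + 1 + 4 + 3 + 5 = 25
For comparison, the top-then-right route costs 35.

25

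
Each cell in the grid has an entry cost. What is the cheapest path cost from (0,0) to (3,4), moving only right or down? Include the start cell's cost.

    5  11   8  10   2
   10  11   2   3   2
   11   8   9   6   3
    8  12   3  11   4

Cheapest: [0,0] [0,1] [0,2] [1,2] [1,3] [1,4] [2,4] [3,4]
  5 + 11 + 8 + 2 + 3 + 2 + 3 + 4 = 38
(Top row then right column would cost 45.)

38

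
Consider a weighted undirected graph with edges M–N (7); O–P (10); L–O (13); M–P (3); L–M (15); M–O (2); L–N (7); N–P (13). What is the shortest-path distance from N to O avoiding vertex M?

20

Candidate routes:
N-P-O: 13 + 10 = 23
N-L-O: 7 + 13 = 20
The minimum is 20.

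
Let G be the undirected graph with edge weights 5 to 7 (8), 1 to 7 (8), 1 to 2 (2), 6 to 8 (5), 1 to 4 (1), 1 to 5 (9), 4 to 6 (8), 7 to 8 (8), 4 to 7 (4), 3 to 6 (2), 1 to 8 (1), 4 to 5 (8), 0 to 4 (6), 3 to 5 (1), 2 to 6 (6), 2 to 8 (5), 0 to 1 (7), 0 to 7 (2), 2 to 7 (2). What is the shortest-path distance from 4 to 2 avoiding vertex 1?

6

Checking several routes:
4 → 7 → 2: 4 + 2 = 6
4 → 0 → 7 → 2: 6 + 2 + 2 = 10
4 → 6 → 2: 8 + 6 = 14
Shortest: 6.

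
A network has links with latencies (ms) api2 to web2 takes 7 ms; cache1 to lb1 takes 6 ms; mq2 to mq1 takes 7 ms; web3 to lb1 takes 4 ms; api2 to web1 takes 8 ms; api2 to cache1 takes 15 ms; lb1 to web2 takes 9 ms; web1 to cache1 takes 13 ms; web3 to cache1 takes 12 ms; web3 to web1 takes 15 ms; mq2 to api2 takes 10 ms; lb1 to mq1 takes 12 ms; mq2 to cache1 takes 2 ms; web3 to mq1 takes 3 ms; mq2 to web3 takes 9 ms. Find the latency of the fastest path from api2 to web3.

Comparing a few candidate routes:
api2-mq2-web3: 10 + 9 = 19
api2-mq2-cache1-lb1-web3: 10 + 2 + 6 + 4 = 22
api2-web2-lb1-web3: 7 + 9 + 4 = 20
api2-mq2-mq1-web3: 10 + 7 + 3 = 20
api2-web1-web3: 8 + 15 = 23
The minimum is 19 ms.

19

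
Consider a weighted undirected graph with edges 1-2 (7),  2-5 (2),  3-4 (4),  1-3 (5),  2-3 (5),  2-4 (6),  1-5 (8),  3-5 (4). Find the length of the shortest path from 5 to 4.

8

A few of the 5→4 routes:
5-3-2-4: 4 + 5 + 6 = 15
5-1-3-4: 8 + 5 + 4 = 17
5-2-1-3-4: 2 + 7 + 5 + 4 = 18
5-2-3-4: 2 + 5 + 4 = 11
5-2-4: 2 + 6 = 8
5-3-4: 4 + 4 = 8
Best route has total 8.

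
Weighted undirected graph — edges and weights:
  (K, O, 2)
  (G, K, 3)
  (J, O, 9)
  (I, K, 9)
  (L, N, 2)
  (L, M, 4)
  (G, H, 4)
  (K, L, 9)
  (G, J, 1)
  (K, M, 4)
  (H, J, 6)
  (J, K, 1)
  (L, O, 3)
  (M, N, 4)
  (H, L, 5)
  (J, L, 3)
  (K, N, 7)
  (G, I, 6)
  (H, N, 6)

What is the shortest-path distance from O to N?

Checking several routes:
O -> K -> M -> N: 2 + 4 + 4 = 10
O -> L -> N: 3 + 2 = 5
O -> K -> J -> L -> N: 2 + 1 + 3 + 2 = 8
O -> K -> N: 2 + 7 = 9
O -> L -> M -> N: 3 + 4 + 4 = 11
The minimum is 5.

5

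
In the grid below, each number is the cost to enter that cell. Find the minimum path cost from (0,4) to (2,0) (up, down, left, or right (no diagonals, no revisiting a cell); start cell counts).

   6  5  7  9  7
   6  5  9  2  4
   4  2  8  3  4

30

Best path: r0c4 -> r1c4 -> r1c3 -> r2c3 -> r2c2 -> r2c1 -> r2c0
Cost: 7 + 4 + 2 + 3 + 8 + 2 + 4 = 30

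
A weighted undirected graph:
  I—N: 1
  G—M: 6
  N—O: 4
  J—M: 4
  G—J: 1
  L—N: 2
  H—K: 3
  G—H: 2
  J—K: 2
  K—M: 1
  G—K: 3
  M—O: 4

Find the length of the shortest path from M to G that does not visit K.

Candidate routes:
M→G: 6
M→J→G: 4 + 1 = 5
Best route has total 5.

5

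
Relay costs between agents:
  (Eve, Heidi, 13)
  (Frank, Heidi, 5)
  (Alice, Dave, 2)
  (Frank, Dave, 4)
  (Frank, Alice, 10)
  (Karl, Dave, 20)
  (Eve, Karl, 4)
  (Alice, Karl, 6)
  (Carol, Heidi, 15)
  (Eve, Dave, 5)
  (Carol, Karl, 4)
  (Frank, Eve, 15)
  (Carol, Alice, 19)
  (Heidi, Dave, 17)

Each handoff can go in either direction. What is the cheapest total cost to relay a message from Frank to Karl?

12

Comparing a few candidate routes:
Frank - Eve - Karl: 15 + 4 = 19
Frank - Alice - Dave - Eve - Karl: 10 + 2 + 5 + 4 = 21
Frank - Alice - Karl: 10 + 6 = 16
Frank - Dave - Alice - Karl: 4 + 2 + 6 = 12
Frank - Dave - Eve - Karl: 4 + 5 + 4 = 13
The minimum is 12.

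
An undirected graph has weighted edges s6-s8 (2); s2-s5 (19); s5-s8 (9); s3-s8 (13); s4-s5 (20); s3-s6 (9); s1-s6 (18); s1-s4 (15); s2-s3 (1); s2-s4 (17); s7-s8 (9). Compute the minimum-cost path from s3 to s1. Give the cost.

27

A few of the s3→s1 routes:
s3-s6-s1: 9 + 18 = 27
s3-s8-s6-s1: 13 + 2 + 18 = 33
s3-s6-s8-s5-s4-s1: 9 + 2 + 9 + 20 + 15 = 55
s3-s2-s5-s4-s1: 1 + 19 + 20 + 15 = 55
s3-s2-s5-s8-s6-s1: 1 + 19 + 9 + 2 + 18 = 49
s3-s2-s4-s1: 1 + 17 + 15 = 33
The minimum is 27.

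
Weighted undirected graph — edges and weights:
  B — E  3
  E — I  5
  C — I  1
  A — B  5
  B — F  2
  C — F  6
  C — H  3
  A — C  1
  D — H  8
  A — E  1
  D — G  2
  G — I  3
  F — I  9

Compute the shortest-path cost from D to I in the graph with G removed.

Checking several routes:
D-H-C-A-E-I: 8 + 3 + 1 + 1 + 5 = 18
D-H-C-A-E-B-F-I: 8 + 3 + 1 + 1 + 3 + 2 + 9 = 27
D-H-C-F-I: 8 + 3 + 6 + 9 = 26
D-H-C-I: 8 + 3 + 1 = 12
D-H-C-A-B-E-I: 8 + 3 + 1 + 5 + 3 + 5 = 25
Best route has total 12.

12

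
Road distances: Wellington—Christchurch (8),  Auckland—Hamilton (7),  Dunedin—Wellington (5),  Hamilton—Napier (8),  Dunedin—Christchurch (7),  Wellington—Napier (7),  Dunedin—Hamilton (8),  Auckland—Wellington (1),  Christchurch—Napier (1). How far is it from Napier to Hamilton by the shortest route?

A few of the Napier→Hamilton routes:
Napier→Hamilton: 8
Napier→Wellington→Auckland→Hamilton: 7 + 1 + 7 = 15
Napier→Christchurch→Wellington→Auckland→Hamilton: 1 + 8 + 1 + 7 = 17
Napier→Christchurch→Dunedin→Hamilton: 1 + 7 + 8 = 16
Napier→Wellington→Dunedin→Hamilton: 7 + 5 + 8 = 20
The minimum is 8.

8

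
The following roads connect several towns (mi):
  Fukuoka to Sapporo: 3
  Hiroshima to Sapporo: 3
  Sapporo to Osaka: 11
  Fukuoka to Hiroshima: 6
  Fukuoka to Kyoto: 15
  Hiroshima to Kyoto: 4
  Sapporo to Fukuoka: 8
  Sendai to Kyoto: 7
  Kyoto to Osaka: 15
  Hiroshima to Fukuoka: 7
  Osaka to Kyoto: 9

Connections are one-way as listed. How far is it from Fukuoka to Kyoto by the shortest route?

10

Routes from Fukuoka to Kyoto:
Fukuoka→Sapporo→Osaka→Kyoto: 3 + 11 + 9 = 23
Fukuoka→Hiroshima→Sapporo→Osaka→Kyoto: 6 + 3 + 11 + 9 = 29
Fukuoka→Hiroshima→Kyoto: 6 + 4 = 10
Fukuoka→Kyoto: 15
Best route has total 10 mi.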